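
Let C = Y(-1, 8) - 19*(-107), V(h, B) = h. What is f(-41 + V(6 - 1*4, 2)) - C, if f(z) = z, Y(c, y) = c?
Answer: -2071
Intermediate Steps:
C = 2032 (C = -1 - 19*(-107) = -1 + 2033 = 2032)
f(-41 + V(6 - 1*4, 2)) - C = (-41 + (6 - 1*4)) - 1*2032 = (-41 + (6 - 4)) - 2032 = (-41 + 2) - 2032 = -39 - 2032 = -2071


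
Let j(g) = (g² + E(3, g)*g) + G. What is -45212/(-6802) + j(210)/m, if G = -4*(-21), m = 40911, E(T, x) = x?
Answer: 408362650/46379437 ≈ 8.8048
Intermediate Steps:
G = 84
j(g) = 84 + 2*g² (j(g) = (g² + g*g) + 84 = (g² + g²) + 84 = 2*g² + 84 = 84 + 2*g²)
-45212/(-6802) + j(210)/m = -45212/(-6802) + (84 + 2*210²)/40911 = -45212*(-1/6802) + (84 + 2*44100)*(1/40911) = 22606/3401 + (84 + 88200)*(1/40911) = 22606/3401 + 88284*(1/40911) = 22606/3401 + 29428/13637 = 408362650/46379437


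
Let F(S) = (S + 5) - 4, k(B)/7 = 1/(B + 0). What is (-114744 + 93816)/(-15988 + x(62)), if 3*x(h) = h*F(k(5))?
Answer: 8720/6641 ≈ 1.3131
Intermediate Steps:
k(B) = 7/B (k(B) = 7/(B + 0) = 7/B)
F(S) = 1 + S (F(S) = (5 + S) - 4 = 1 + S)
x(h) = 4*h/5 (x(h) = (h*(1 + 7/5))/3 = (h*(12/5))/3 = (12*h/5)/3 = 4*h/5)
(-114744 + 93816)/(-15988 + x(62)) = (-114744 + 93816)/(-15988 + (⅘)*62) = -20928/(-15988 + 248/5) = -20928/(-79692/5) = -20928*(-5/79692) = 8720/6641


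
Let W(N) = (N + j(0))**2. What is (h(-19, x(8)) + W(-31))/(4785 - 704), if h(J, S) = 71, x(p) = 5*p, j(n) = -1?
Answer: 1095/4081 ≈ 0.26832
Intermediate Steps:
W(N) = (-1 + N)**2 (W(N) = (N - 1)**2 = (-1 + N)**2)
(h(-19, x(8)) + W(-31))/(4785 - 704) = (71 + (-1 - 31)**2)/(4785 - 704) = (71 + (-32)**2)/4081 = (71 + 1024)*(1/4081) = 1095*(1/4081) = 1095/4081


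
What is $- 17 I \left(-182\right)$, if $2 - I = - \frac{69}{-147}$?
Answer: $\frac{33150}{7} \approx 4735.7$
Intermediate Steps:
$I = \frac{75}{49}$ ($I = 2 - - \frac{69}{-147} = 2 - \left(-69\right) \left(- \frac{1}{147}\right) = 2 - \frac{23}{49} = \frac{75}{49} \approx 1.5306$)
$- 17 I \left(-182\right) = \left(-17\right) \frac{75}{49} \left(-182\right) = \left(- \frac{1275}{49}\right) \left(-182\right) = \frac{33150}{7}$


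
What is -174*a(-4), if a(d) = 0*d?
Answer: 0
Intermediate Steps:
a(d) = 0
-174*a(-4) = -174*0 = 0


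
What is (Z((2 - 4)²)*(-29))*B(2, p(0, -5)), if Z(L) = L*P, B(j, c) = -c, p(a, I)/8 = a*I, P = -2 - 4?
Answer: 0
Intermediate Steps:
P = -6
p(a, I) = 8*I*a (p(a, I) = 8*(a*I) = 8*(I*a) = 8*I*a)
Z(L) = -6*L (Z(L) = L*(-6) = -6*L)
(Z((2 - 4)²)*(-29))*B(2, p(0, -5)) = (-6*(2 - 4)²*(-29))*(-8*(-5)*0) = (-6*(-2)²*(-29))*(-1*0) = (-6*4*(-29))*0 = -24*(-29)*0 = 696*0 = 0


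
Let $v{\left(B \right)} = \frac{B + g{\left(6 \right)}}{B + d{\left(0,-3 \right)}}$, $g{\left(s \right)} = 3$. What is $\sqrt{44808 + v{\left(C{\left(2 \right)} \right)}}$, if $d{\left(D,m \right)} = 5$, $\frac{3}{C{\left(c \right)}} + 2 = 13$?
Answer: $\frac{5 \sqrt{1507362}}{29} \approx 211.68$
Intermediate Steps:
$C{\left(c \right)} = \frac{3}{11}$ ($C{\left(c \right)} = \frac{3}{-2 + 13} = \frac{3}{11}$)
$v{\left(B \right)} = \frac{3 + B}{5 + B}$ ($v{\left(B \right)} = \frac{B + 3}{B + 5} = \frac{3 + B}{5 + B}$)
$\sqrt{44808 + v{\left(C{\left(2 \right)} \right)}} = \sqrt{44808 + \frac{3 + \frac{3}{11}}{5 + \frac{3}{11}}} = \sqrt{44808 + \frac{1}{\frac{58}{11}} \cdot \frac{36}{11}} = \sqrt{44808 + \frac{11}{58} \cdot \frac{36}{11}} = \sqrt{44808 + \frac{18}{29}} = \sqrt{\frac{1299450}{29}} = \frac{5 \sqrt{1507362}}{29}$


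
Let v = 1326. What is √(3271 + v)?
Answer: √4597 ≈ 67.801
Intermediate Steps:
√(3271 + v) = √(3271 + 1326) = √4597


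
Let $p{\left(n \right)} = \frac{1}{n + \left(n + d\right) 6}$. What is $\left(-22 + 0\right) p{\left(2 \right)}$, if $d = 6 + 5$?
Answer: $- \frac{11}{40} \approx -0.275$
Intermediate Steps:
$d = 11$
$p{\left(n \right)} = \frac{1}{66 + 7 n}$ ($p{\left(n \right)} = \frac{1}{n + \left(n + 11\right) 6} = \frac{1}{n + \left(11 + n\right) 6} = \frac{1}{n + \left(66 + 6 n\right)} = \frac{1}{66 + 7 n}$)
$\left(-22 + 0\right) p{\left(2 \right)} = \frac{-22 + 0}{66 + 7 \cdot 2} = - \frac{22}{66 + 14} = - \frac{22}{80} = \left(-22\right) \frac{1}{80} = - \frac{11}{40}$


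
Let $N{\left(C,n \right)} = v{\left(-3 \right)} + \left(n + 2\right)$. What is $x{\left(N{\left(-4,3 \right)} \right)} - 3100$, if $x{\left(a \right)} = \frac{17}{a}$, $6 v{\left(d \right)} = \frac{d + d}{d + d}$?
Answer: $- \frac{95998}{31} \approx -3096.7$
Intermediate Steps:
$v{\left(d \right)} = \frac{1}{6}$ ($v{\left(d \right)} = \frac{\left(d + d\right) \frac{1}{d + d}}{6} = \frac{2 d \frac{1}{2 d}}{6} = \frac{1}{6} \cdot 1 = \frac{1}{6}$)
$N{\left(C,n \right)} = \frac{13}{6} + n$ ($N{\left(C,n \right)} = \frac{1}{6} + \left(n + 2\right) = \frac{1}{6} + \left(2 + n\right) = \frac{13}{6} + n$)
$x{\left(N{\left(-4,3 \right)} \right)} - 3100 = \frac{17}{\frac{13}{6} + 3} - 3100 = \frac{17}{\frac{31}{6}} - 3100 = 17 \cdot \frac{6}{31} - 3100 = \frac{102}{31} - 3100 = - \frac{95998}{31}$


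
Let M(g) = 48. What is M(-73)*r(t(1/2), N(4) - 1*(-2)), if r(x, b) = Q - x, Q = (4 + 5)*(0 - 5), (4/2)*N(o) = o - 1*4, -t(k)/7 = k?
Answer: -1992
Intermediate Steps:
t(k) = -7*k
N(o) = -2 + o/2 (N(o) = (o - 1*4)/2 = (o - 4)/2 = (-4 + o)/2 = -2 + o/2)
Q = -45 (Q = 9*(-5) = -45)
r(x, b) = -45 - x
M(-73)*r(t(1/2), N(4) - 1*(-2)) = 48*(-45 - (-7)*1/2) = 48*(-45 - (-7)*1*(½)) = 48*(-45 - (-7)/2) = 48*(-45 - 1*(-7/2)) = 48*(-45 + 7/2) = 48*(-83/2) = -1992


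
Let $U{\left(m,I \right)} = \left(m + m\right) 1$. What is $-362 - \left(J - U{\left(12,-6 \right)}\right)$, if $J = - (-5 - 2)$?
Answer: $-345$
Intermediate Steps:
$U{\left(m,I \right)} = 2 m$ ($U{\left(m,I \right)} = 2 m 1 = 2 m$)
$J = 7$ ($J = \left(-1\right) \left(-7\right) = 7$)
$-362 - \left(J - U{\left(12,-6 \right)}\right) = -362 - \left(7 - 2 \cdot 12\right) = -362 - \left(7 - 24\right) = -362 - -17 = -362 + 17 = -345$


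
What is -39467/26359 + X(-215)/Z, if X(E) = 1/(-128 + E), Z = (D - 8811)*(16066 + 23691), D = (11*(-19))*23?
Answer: -7329176346895147/4894969451149162 ≈ -1.4973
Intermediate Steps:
D = -4807 (D = -209*23 = -4807)
Z = -541410826 (Z = (-4807 - 8811)*(16066 + 23691) = -13618*39757 = -541410826)
-39467/26359 + X(-215)/Z = -39467/26359 + 1/(-128 - 215*(-541410826)) = -39467*1/26359 - 1/541410826/(-343) = -39467/26359 - 1/343*(-1/541410826) = -39467/26359 + 1/185703913318 = -7329176346895147/4894969451149162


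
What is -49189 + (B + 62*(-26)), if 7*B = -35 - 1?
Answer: -355643/7 ≈ -50806.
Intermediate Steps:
B = -36/7 (B = (-35 - 1)/7 = (⅐)*(-36) = -36/7 ≈ -5.1429)
-49189 + (B + 62*(-26)) = -49189 + (-36/7 + 62*(-26)) = -49189 + (-36/7 - 1612) = -49189 - 11320/7 = -355643/7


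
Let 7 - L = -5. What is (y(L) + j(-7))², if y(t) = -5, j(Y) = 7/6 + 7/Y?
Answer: 841/36 ≈ 23.361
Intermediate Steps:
j(Y) = 7/6 + 7/Y (j(Y) = 7*(⅙) + 7/Y = 7/6 + 7/Y)
L = 12 (L = 7 - 1*(-5) = 7 + 5 = 12)
(y(L) + j(-7))² = (-5 + (7/6 + 7/(-7)))² = (-5 + (7/6 + 7*(-⅐)))² = (-5 + (7/6 - 1))² = (-5 + ⅙)² = (-29/6)² = 841/36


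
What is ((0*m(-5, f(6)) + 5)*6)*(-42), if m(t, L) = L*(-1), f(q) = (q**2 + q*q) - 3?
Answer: -1260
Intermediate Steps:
f(q) = -3 + 2*q**2 (f(q) = (q**2 + q**2) - 3 = 2*q**2 - 3 = -3 + 2*q**2)
m(t, L) = -L
((0*m(-5, f(6)) + 5)*6)*(-42) = ((0*(-(-3 + 2*6**2)) + 5)*6)*(-42) = ((0*(-(-3 + 2*36)) + 5)*6)*(-42) = ((0*(-(-3 + 72)) + 5)*6)*(-42) = ((0*(-1*69) + 5)*6)*(-42) = ((0*(-69) + 5)*6)*(-42) = ((0 + 5)*6)*(-42) = (5*6)*(-42) = 30*(-42) = -1260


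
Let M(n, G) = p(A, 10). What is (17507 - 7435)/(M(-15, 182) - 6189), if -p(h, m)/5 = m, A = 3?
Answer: -10072/6239 ≈ -1.6144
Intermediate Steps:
p(h, m) = -5*m
M(n, G) = -50 (M(n, G) = -5*10 = -50)
(17507 - 7435)/(M(-15, 182) - 6189) = (17507 - 7435)/(-50 - 6189) = 10072/(-6239) = 10072*(-1/6239) = -10072/6239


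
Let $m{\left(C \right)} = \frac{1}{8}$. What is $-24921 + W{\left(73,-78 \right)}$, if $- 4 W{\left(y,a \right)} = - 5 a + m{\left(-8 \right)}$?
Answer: $- \frac{800593}{32} \approx -25019.0$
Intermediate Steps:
$m{\left(C \right)} = \frac{1}{8}$
$W{\left(y,a \right)} = - \frac{1}{32} + \frac{5 a}{4}$ ($W{\left(y,a \right)} = - \frac{- 5 a + \frac{1}{8}}{4} = - \frac{\frac{1}{8} - 5 a}{4} = - \frac{1}{32} + \frac{5 a}{4}$)
$-24921 + W{\left(73,-78 \right)} = -24921 + \left(- \frac{1}{32} + \frac{5}{4} \left(-78\right)\right) = -24921 - \frac{3121}{32} = - \frac{800593}{32}$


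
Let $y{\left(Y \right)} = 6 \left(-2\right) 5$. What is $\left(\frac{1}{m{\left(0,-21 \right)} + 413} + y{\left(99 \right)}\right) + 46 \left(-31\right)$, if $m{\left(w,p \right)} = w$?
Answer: $- \frac{613717}{413} \approx -1486.0$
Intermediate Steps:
$y{\left(Y \right)} = -60$ ($y{\left(Y \right)} = \left(-12\right) 5 = -60$)
$\left(\frac{1}{m{\left(0,-21 \right)} + 413} + y{\left(99 \right)}\right) + 46 \left(-31\right) = \left(\frac{1}{0 + 413} - 60\right) + 46 \left(-31\right) = \left(\frac{1}{413} - 60\right) - 1426 = - \frac{24779}{413} - 1426 = - \frac{613717}{413}$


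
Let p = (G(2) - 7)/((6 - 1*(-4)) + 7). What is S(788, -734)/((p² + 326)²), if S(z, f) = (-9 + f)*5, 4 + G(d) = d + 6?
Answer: -310280515/8877973729 ≈ -0.034949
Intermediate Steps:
G(d) = 2 + d (G(d) = -4 + (d + 6) = -4 + (6 + d) = 2 + d)
S(z, f) = -45 + 5*f
p = -3/17 (p = ((2 + 2) - 7)/((6 - 1*(-4)) + 7) = (4 - 7)/((6 + 4) + 7) = -3/(10 + 7) = -3/17 ≈ -0.17647)
S(788, -734)/((p² + 326)²) = (-45 + 5*(-734))/(((-3/17)² + 326)²) = (-45 - 3670)/((9/289 + 326)²) = -3715/((94223/289)²) = -3715/8877973729/83521 = -3715*83521/8877973729 = -310280515/8877973729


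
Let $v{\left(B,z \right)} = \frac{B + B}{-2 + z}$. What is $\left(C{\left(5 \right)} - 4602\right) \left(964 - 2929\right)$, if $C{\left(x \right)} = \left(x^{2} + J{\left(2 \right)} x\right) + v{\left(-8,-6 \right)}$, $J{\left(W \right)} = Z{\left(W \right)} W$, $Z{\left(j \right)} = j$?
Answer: $8950575$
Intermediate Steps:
$v{\left(B,z \right)} = \frac{2 B}{-2 + z}$
$J{\left(W \right)} = W^{2}$ ($J{\left(W \right)} = W W = W^{2}$)
$C{\left(x \right)} = 2 + x^{2} + 4 x$ ($C{\left(x \right)} = \left(x^{2} + 2^{2} x\right) + 2 \left(-8\right) \frac{1}{-2 - 6} = \left(x^{2} + 4 x\right) + 2 \left(-8\right) \frac{1}{-8} = \left(x^{2} + 4 x\right) + 2 \left(-8\right) \left(- \frac{1}{8}\right) = \left(x^{2} + 4 x\right) + 2 = 2 + x^{2} + 4 x$)
$\left(C{\left(5 \right)} - 4602\right) \left(964 - 2929\right) = \left(\left(2 + 5^{2} + 4 \cdot 5\right) - 4602\right) \left(964 - 2929\right) = \left(\left(2 + 25 + 20\right) - 4602\right) \left(-1965\right) = \left(47 - 4602\right) \left(-1965\right) = \left(-4555\right) \left(-1965\right) = 8950575$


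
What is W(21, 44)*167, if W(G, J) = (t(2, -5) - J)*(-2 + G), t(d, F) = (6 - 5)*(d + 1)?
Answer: -130093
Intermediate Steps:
t(d, F) = 1 + d (t(d, F) = 1*(1 + d) = 1 + d)
W(G, J) = (-2 + G)*(3 - J) (W(G, J) = ((1 + 2) - J)*(-2 + G) = (3 - J)*(-2 + G) = (-2 + G)*(3 - J))
W(21, 44)*167 = (-6 + 2*44 + 3*21 - 1*21*44)*167 = (-6 + 88 + 63 - 924)*167 = -779*167 = -130093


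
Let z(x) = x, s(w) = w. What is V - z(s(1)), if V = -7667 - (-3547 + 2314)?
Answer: -6435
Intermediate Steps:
V = -6434 (V = -7667 - 1*(-1233) = -7667 + 1233 = -6434)
V - z(s(1)) = -6434 - 1*1 = -6434 - 1 = -6435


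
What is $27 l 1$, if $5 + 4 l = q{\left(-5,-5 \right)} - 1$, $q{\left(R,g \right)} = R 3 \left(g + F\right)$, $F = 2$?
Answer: $\frac{1053}{4} \approx 263.25$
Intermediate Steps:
$q{\left(R,g \right)} = R \left(6 + 3 g\right)$ ($q{\left(R,g \right)} = R 3 \left(g + 2\right) = R 3 \left(2 + g\right) = R \left(6 + 3 g\right)$)
$l = \frac{39}{4}$ ($l = - \frac{5}{4} + \frac{3 \left(-5\right) \left(2 - 5\right) - 1}{4} = - \frac{5}{4} + \frac{3 \left(-5\right) \left(-3\right) - 1}{4} = - \frac{5}{4} + \frac{45 - 1}{4} = - \frac{5}{4} + \frac{1}{4} \cdot 44 = - \frac{5}{4} + 11 = \frac{39}{4} \approx 9.75$)
$27 l 1 = 27 \cdot \frac{39}{4} \cdot 1 = \frac{1053}{4} \cdot 1 = \frac{1053}{4}$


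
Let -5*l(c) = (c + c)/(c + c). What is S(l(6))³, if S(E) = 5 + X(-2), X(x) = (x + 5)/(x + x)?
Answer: 4913/64 ≈ 76.766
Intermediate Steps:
X(x) = (5 + x)/(2*x) (X(x) = (5 + x)/((2*x)) = (5 + x)*(1/(2*x)) = (5 + x)/(2*x))
l(c) = -⅕ (l(c) = -(c + c)/(5*(c + c)) = -2*c/(5*(2*c)) = -2*c*1/(2*c)/5 = -⅕*1 = -⅕)
S(E) = 17/4 (S(E) = 5 + (½)*(5 - 2)/(-2) = 5 + (½)*(-½)*3 = 5 - ¾ = 17/4)
S(l(6))³ = (17/4)³ = 4913/64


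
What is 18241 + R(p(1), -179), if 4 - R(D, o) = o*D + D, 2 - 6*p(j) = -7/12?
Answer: 659579/36 ≈ 18322.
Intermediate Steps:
p(j) = 31/72 (p(j) = 1/3 - (-7)/(6*12) = 1/3 - 1/6*(-7/12) = 1/3 + 7/72 = 31/72)
R(D, o) = 4 - D - D*o (R(D, o) = 4 - (o*D + D) = 4 - (D*o + D) = 4 - (D + D*o) = 4 + (-D - D*o) = 4 - D - D*o)
18241 + R(p(1), -179) = 18241 + (4 - 1*31/72 - 1*31/72*(-179)) = 18241 + (4 - 31/72 + 5549/72) = 18241 + 2903/36 = 659579/36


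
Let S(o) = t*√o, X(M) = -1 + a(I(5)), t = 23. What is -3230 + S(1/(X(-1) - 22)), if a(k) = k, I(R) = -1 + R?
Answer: -3230 + 23*I*√19/19 ≈ -3230.0 + 5.2766*I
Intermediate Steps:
X(M) = 3 (X(M) = -1 + (-1 + 5) = -1 + 4 = 3)
S(o) = 23*√o
-3230 + S(1/(X(-1) - 22)) = -3230 + 23*√(1/(3 - 22)) = -3230 + 23*√(1/(-19)) = -3230 + 23*√(-1/19) = -3230 + 23*(I*√19/19) = -3230 + 23*I*√19/19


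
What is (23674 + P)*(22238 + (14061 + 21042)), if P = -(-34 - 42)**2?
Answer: 1026289218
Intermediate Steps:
P = -5776 (P = -1*(-76)**2 = -1*5776 = -5776)
(23674 + P)*(22238 + (14061 + 21042)) = (23674 - 5776)*(22238 + (14061 + 21042)) = 17898*(22238 + 35103) = 17898*57341 = 1026289218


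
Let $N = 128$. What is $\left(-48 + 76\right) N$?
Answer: $3584$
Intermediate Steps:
$\left(-48 + 76\right) N = \left(-48 + 76\right) 128 = 28 \cdot 128 = 3584$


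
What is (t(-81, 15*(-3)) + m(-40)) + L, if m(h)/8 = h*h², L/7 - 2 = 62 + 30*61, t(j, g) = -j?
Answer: -498661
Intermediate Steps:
L = 13258 (L = 14 + 7*(62 + 30*61) = 14 + 7*(62 + 1830) = 14 + 7*1892 = 14 + 13244 = 13258)
m(h) = 8*h³ (m(h) = 8*(h*h²) = 8*h³)
(t(-81, 15*(-3)) + m(-40)) + L = (-1*(-81) + 8*(-40)³) + 13258 = (81 + 8*(-64000)) + 13258 = (81 - 512000) + 13258 = -511919 + 13258 = -498661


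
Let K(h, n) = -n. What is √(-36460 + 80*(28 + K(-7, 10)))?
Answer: 2*I*√8755 ≈ 187.14*I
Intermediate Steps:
√(-36460 + 80*(28 + K(-7, 10))) = √(-36460 + 80*(28 - 1*10)) = √(-36460 + 80*(28 - 10)) = √(-36460 + 80*18) = √(-36460 + 1440) = √(-35020) = 2*I*√8755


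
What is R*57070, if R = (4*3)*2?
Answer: 1369680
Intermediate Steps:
R = 24 (R = 12*2 = 24)
R*57070 = 24*57070 = 1369680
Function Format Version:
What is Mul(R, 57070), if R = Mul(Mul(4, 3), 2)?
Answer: 1369680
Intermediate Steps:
R = 24 (R = Mul(12, 2) = 24)
Mul(R, 57070) = Mul(24, 57070) = 1369680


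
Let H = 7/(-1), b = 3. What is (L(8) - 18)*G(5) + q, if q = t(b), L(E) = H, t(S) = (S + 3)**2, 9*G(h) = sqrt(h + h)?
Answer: 36 - 25*sqrt(10)/9 ≈ 27.216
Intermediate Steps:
G(h) = sqrt(2)*sqrt(h)/9 (G(h) = sqrt(h + h)/9 = sqrt(2*h)/9 = (sqrt(2)*sqrt(h))/9 = sqrt(2)*sqrt(h)/9)
H = -7 (H = 7*(-1) = -7)
t(S) = (3 + S)**2
L(E) = -7
q = 36 (q = (3 + 3)**2 = 6**2 = 36)
(L(8) - 18)*G(5) + q = (-7 - 18)*(sqrt(2)*sqrt(5)/9) + 36 = -25*sqrt(10)/9 + 36 = 36 - 25*sqrt(10)/9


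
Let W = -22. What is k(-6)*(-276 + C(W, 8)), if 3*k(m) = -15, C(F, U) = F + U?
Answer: 1450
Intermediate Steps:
k(m) = -5 (k(m) = (⅓)*(-15) = -5)
k(-6)*(-276 + C(W, 8)) = -5*(-276 + (-22 + 8)) = -5*(-276 - 14) = -5*(-290) = 1450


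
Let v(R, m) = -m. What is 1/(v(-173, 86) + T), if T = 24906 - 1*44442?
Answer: -1/19622 ≈ -5.0963e-5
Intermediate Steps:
T = -19536 (T = 24906 - 44442 = -19536)
1/(v(-173, 86) + T) = 1/(-1*86 - 19536) = 1/(-86 - 19536) = 1/(-19622) = -1/19622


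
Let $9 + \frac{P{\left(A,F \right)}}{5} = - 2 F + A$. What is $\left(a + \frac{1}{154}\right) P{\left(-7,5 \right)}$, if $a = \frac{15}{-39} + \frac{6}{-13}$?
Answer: $\frac{8405}{77} \approx 109.16$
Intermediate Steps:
$P{\left(A,F \right)} = -45 - 10 F + 5 A$ ($P{\left(A,F \right)} = -45 + 5 \left(- 2 F + A\right) = -45 + 5 \left(A - 2 F\right) = -45 + \left(- 10 F + 5 A\right) = -45 - 10 F + 5 A$)
$a = - \frac{11}{13}$ ($a = 15 \left(- \frac{1}{39}\right) + 6 \left(- \frac{1}{13}\right) = - \frac{5}{13} - \frac{6}{13} = - \frac{11}{13} \approx -0.84615$)
$\left(a + \frac{1}{154}\right) P{\left(-7,5 \right)} = \left(- \frac{11}{13} + \frac{1}{154}\right) \left(-45 - 50 + 5 \left(-7\right)\right) = \left(- \frac{11}{13} + \frac{1}{154}\right) \left(-45 - 50 - 35\right) = \left(- \frac{1681}{2002}\right) \left(-130\right) = \frac{8405}{77}$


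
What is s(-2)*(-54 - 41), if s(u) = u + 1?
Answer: 95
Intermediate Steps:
s(u) = 1 + u
s(-2)*(-54 - 41) = (1 - 2)*(-54 - 41) = -1*(-95) = 95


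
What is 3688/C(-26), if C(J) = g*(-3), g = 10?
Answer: -1844/15 ≈ -122.93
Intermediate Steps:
C(J) = -30 (C(J) = 10*(-3) = -30)
3688/C(-26) = 3688/(-30) = 3688*(-1/30) = -1844/15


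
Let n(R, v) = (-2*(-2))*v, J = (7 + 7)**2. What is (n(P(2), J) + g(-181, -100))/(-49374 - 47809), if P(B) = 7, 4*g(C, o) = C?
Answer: -2955/388732 ≈ -0.0076016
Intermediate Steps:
g(C, o) = C/4
J = 196 (J = 14**2 = 196)
n(R, v) = 4*v
(n(P(2), J) + g(-181, -100))/(-49374 - 47809) = (4*196 + (1/4)*(-181))/(-49374 - 47809) = (784 - 181/4)/(-97183) = (2955/4)*(-1/97183) = -2955/388732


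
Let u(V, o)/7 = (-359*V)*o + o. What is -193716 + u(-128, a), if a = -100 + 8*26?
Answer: 34546752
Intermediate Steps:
a = 108 (a = -100 + 208 = 108)
u(V, o) = 7*o - 2513*V*o (u(V, o) = 7*((-359*V)*o + o) = 7*(-359*V*o + o) = 7*(o - 359*V*o) = 7*o - 2513*V*o)
-193716 + u(-128, a) = -193716 + 7*108*(1 - 359*(-128)) = -193716 + 7*108*(1 + 45952) = -193716 + 7*108*45953 = -193716 + 34740468 = 34546752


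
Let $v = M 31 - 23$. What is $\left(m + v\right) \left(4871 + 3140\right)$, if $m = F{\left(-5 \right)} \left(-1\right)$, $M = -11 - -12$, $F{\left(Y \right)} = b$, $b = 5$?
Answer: $24033$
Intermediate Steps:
$F{\left(Y \right)} = 5$
$M = 1$ ($M = -11 + 12 = 1$)
$m = -5$ ($m = 5 \left(-1\right) = -5$)
$v = 8$ ($v = 1 \cdot 31 - 23 = 31 - 23 = 8$)
$\left(m + v\right) \left(4871 + 3140\right) = \left(-5 + 8\right) \left(4871 + 3140\right) = 3 \cdot 8011 = 24033$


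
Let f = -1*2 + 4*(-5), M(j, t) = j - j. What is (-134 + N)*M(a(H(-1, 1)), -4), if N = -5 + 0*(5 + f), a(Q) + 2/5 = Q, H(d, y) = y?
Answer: 0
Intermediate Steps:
a(Q) = -⅖ + Q
M(j, t) = 0
f = -22 (f = -2 - 20 = -22)
N = -5 (N = -5 + 0*(5 - 22) = -5 + 0*(-17) = -5 + 0 = -5)
(-134 + N)*M(a(H(-1, 1)), -4) = (-134 - 5)*0 = -139*0 = 0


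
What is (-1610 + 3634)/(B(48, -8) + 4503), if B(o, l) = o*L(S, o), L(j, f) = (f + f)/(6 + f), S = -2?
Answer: 6072/13765 ≈ 0.44112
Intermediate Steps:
L(j, f) = 2*f/(6 + f) (L(j, f) = (2*f)/(6 + f) = 2*f/(6 + f))
B(o, l) = 2*o**2/(6 + o) (B(o, l) = o*(2*o/(6 + o)) = 2*o**2/(6 + o))
(-1610 + 3634)/(B(48, -8) + 4503) = (-1610 + 3634)/(2*48**2/(6 + 48) + 4503) = 2024/(2*2304/54 + 4503) = 2024/(2*2304*(1/54) + 4503) = 2024/(256/3 + 4503) = 2024/(13765/3) = 2024*(3/13765) = 6072/13765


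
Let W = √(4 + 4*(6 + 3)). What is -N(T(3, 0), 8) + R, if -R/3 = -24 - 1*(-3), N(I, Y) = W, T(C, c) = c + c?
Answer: 63 - 2*√10 ≈ 56.675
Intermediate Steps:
T(C, c) = 2*c
W = 2*√10 (W = √(4 + 4*9) = √(4 + 36) = √40 = 2*√10 ≈ 6.3246)
N(I, Y) = 2*√10
R = 63 (R = -3*(-24 - 1*(-3)) = -3*(-24 + 3) = -3*(-21) = 63)
-N(T(3, 0), 8) + R = -2*√10 + 63 = 63 - 2*√10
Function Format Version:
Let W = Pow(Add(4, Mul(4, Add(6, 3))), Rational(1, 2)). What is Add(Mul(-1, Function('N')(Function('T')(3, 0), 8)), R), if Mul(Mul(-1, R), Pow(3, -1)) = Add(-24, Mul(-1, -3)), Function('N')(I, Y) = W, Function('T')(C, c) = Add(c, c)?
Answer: Add(63, Mul(-2, Pow(10, Rational(1, 2)))) ≈ 56.675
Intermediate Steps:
Function('T')(C, c) = Mul(2, c)
W = Mul(2, Pow(10, Rational(1, 2))) (W = Pow(Add(4, Mul(4, 9)), Rational(1, 2)) = Pow(Add(4, 36), Rational(1, 2)) = Pow(40, Rational(1, 2)) = Mul(2, Pow(10, Rational(1, 2))) ≈ 6.3246)
Function('N')(I, Y) = Mul(2, Pow(10, Rational(1, 2)))
R = 63 (R = Mul(-3, Add(-24, Mul(-1, -3))) = Mul(-3, Add(-24, 3)) = Mul(-3, -21) = 63)
Add(Mul(-1, Function('N')(Function('T')(3, 0), 8)), R) = Add(Mul(-1, Mul(2, Pow(10, Rational(1, 2)))), 63) = Add(Mul(-2, Pow(10, Rational(1, 2))), 63) = Add(63, Mul(-2, Pow(10, Rational(1, 2))))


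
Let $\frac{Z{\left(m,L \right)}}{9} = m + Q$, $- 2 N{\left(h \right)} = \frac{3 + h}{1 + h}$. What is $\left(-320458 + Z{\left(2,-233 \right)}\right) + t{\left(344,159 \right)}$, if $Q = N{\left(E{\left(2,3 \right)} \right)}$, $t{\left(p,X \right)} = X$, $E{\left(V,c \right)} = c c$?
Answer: $- \frac{1601432}{5} \approx -3.2029 \cdot 10^{5}$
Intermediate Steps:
$E{\left(V,c \right)} = c^{2}$
$N{\left(h \right)} = - \frac{3 + h}{2 \left(1 + h\right)}$ ($N{\left(h \right)} = - \frac{\left(3 + h\right) \frac{1}{1 + h}}{2} = - \frac{\frac{1}{1 + h} \left(3 + h\right)}{2} = - \frac{3 + h}{2 \left(1 + h\right)}$)
$Q = - \frac{3}{5}$ ($Q = \frac{-3 - 3^{2}}{2 \left(1 + 3^{2}\right)} = \frac{-3 - 9}{2 \left(1 + 9\right)} = \frac{-3 - 9}{2 \cdot 10} = \frac{1}{2} \cdot \frac{1}{10} \left(-12\right) = - \frac{3}{5} \approx -0.6$)
$Z{\left(m,L \right)} = - \frac{27}{5} + 9 m$ ($Z{\left(m,L \right)} = 9 \left(m - \frac{3}{5}\right) = 9 \left(- \frac{3}{5} + m\right) = - \frac{27}{5} + 9 m$)
$\left(-320458 + Z{\left(2,-233 \right)}\right) + t{\left(344,159 \right)} = \left(-320458 + \left(- \frac{27}{5} + 9 \cdot 2\right)\right) + 159 = \left(-320458 + \left(- \frac{27}{5} + 18\right)\right) + 159 = \left(-320458 + \frac{63}{5}\right) + 159 = - \frac{1602227}{5} + 159 = - \frac{1601432}{5}$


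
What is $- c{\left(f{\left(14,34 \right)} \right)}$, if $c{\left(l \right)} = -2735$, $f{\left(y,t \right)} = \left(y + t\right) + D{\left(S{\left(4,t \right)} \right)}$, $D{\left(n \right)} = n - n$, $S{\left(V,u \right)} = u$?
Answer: $2735$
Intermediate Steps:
$D{\left(n \right)} = 0$
$f{\left(y,t \right)} = t + y$ ($f{\left(y,t \right)} = \left(y + t\right) + 0 = \left(t + y\right) + 0 = t + y$)
$- c{\left(f{\left(14,34 \right)} \right)} = \left(-1\right) \left(-2735\right) = 2735$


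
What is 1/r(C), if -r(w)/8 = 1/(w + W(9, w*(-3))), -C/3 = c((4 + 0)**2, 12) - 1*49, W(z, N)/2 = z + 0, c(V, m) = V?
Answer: -117/8 ≈ -14.625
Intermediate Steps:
W(z, N) = 2*z (W(z, N) = 2*(z + 0) = 2*z)
C = 99 (C = -3*((4 + 0)**2 - 1*49) = -3*(4**2 - 49) = -3*(16 - 49) = -3*(-33) = 99)
r(w) = -8/(18 + w) (r(w) = -8/(w + 2*9) = -8/(w + 18) = -8/(18 + w))
1/r(C) = 1/(-8/(18 + 99)) = 1/(-8/117) = -117/8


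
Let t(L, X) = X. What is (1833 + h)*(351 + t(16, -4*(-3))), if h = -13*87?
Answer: 254826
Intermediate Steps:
h = -1131
(1833 + h)*(351 + t(16, -4*(-3))) = (1833 - 1131)*(351 - 4*(-3)) = 702*(351 + 12) = 702*363 = 254826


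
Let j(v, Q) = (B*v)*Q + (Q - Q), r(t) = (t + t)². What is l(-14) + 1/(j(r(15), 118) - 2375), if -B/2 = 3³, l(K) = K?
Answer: -80320451/5737175 ≈ -14.000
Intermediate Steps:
r(t) = 4*t² (r(t) = (2*t)² = 4*t²)
B = -54 (B = -2*3³ = -2*27 = -54)
j(v, Q) = -54*Q*v (j(v, Q) = (-54*v)*Q + (Q - Q) = -54*Q*v + 0 = -54*Q*v)
l(-14) + 1/(j(r(15), 118) - 2375) = -14 + 1/(-54*118*4*15² - 2375) = -14 + 1/(-54*118*4*225 - 2375) = -14 + 1/(-54*118*900 - 2375) = -14 + 1/(-5734800 - 2375) = -14 + 1/(-5737175) = -14 - 1/5737175 = -80320451/5737175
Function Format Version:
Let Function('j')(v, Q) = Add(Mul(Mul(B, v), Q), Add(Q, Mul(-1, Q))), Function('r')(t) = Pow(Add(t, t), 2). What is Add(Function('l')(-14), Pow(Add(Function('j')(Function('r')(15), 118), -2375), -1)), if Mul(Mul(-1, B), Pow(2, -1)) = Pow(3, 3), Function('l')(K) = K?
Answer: Rational(-80320451, 5737175) ≈ -14.000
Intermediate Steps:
Function('r')(t) = Mul(4, Pow(t, 2)) (Function('r')(t) = Pow(Mul(2, t), 2) = Mul(4, Pow(t, 2)))
B = -54 (B = Mul(-2, Pow(3, 3)) = Mul(-2, 27) = -54)
Function('j')(v, Q) = Mul(-54, Q, v) (Function('j')(v, Q) = Add(Mul(Mul(-54, v), Q), Add(Q, Mul(-1, Q))) = Add(Mul(-54, Q, v), 0) = Mul(-54, Q, v))
Add(Function('l')(-14), Pow(Add(Function('j')(Function('r')(15), 118), -2375), -1)) = Add(-14, Pow(Add(Mul(-54, 118, Mul(4, Pow(15, 2))), -2375), -1)) = Add(-14, Pow(Add(Mul(-54, 118, Mul(4, 225)), -2375), -1)) = Add(-14, Pow(Add(Mul(-54, 118, 900), -2375), -1)) = Add(-14, Pow(Add(-5734800, -2375), -1)) = Add(-14, Pow(-5737175, -1)) = Add(-14, Rational(-1, 5737175)) = Rational(-80320451, 5737175)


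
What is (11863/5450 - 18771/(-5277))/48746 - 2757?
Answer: -1288362494121433/467305966300 ≈ -2757.0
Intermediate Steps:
(11863/5450 - 18771/(-5277))/48746 - 2757 = (11863*(1/5450) - 18771*(-1/5277))*(1/48746) - 2757 = (11863/5450 + 6257/1759)*(1/48746) - 2757 = (54967667/9586550)*(1/48746) - 2757 = 54967667/467305966300 - 2757 = -1288362494121433/467305966300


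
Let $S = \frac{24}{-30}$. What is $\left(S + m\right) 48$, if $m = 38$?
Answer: $\frac{8928}{5} \approx 1785.6$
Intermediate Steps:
$S = - \frac{4}{5}$ ($S = 24 \left(- \frac{1}{30}\right) = - \frac{4}{5} \approx -0.8$)
$\left(S + m\right) 48 = \left(- \frac{4}{5} + 38\right) 48 = \frac{186}{5} \cdot 48 = \frac{8928}{5}$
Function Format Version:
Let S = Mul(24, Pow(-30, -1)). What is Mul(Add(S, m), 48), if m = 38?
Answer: Rational(8928, 5) ≈ 1785.6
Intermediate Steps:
S = Rational(-4, 5) (S = Mul(24, Rational(-1, 30)) = Rational(-4, 5) ≈ -0.80000)
Mul(Add(S, m), 48) = Mul(Add(Rational(-4, 5), 38), 48) = Mul(Rational(186, 5), 48) = Rational(8928, 5)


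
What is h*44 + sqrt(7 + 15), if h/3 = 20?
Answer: 2640 + sqrt(22) ≈ 2644.7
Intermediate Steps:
h = 60 (h = 3*20 = 60)
h*44 + sqrt(7 + 15) = 60*44 + sqrt(7 + 15) = 2640 + sqrt(22)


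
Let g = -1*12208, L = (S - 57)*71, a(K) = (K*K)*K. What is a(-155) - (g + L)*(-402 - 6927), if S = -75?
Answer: -161883695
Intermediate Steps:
a(K) = K³ (a(K) = K²*K = K³)
L = -9372 (L = (-75 - 57)*71 = -132*71 = -9372)
g = -12208
a(-155) - (g + L)*(-402 - 6927) = (-155)³ - (-12208 - 9372)*(-402 - 6927) = -3723875 - (-21580)*(-7329) = -3723875 - 1*158159820 = -3723875 - 158159820 = -161883695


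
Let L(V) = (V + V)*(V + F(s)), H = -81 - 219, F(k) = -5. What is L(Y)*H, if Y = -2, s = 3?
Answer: -8400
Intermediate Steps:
H = -300
L(V) = 2*V*(-5 + V) (L(V) = (V + V)*(V - 5) = (2*V)*(-5 + V) = 2*V*(-5 + V))
L(Y)*H = (2*(-2)*(-5 - 2))*(-300) = (2*(-2)*(-7))*(-300) = 28*(-300) = -8400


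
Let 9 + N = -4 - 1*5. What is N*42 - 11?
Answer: -767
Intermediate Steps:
N = -18 (N = -9 + (-4 - 1*5) = -9 + (-4 - 5) = -9 - 9 = -18)
N*42 - 11 = -18*42 - 11 = -756 - 11 = -767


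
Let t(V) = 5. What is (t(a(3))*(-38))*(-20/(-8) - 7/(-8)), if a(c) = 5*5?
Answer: -2565/4 ≈ -641.25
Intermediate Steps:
a(c) = 25
(t(a(3))*(-38))*(-20/(-8) - 7/(-8)) = (5*(-38))*(-20/(-8) - 7/(-8)) = -190*(-20*(-⅛) - 7*(-⅛)) = -190*(5/2 + 7/8) = -190*27/8 = -2565/4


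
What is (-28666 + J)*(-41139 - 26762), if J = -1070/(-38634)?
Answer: 37599539597887/19317 ≈ 1.9464e+9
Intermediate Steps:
J = 535/19317 (J = -1070*(-1/38634) = 535/19317 ≈ 0.027696)
(-28666 + J)*(-41139 - 26762) = (-28666 + 535/19317)*(-41139 - 26762) = -553740587/19317*(-67901) = 37599539597887/19317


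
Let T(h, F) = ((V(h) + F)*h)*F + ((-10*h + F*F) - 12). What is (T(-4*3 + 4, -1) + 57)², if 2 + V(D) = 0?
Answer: 10404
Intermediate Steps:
V(D) = -2 (V(D) = -2 + 0 = -2)
T(h, F) = -12 + F² - 10*h + F*h*(-2 + F) (T(h, F) = ((-2 + F)*h)*F + ((-10*h + F*F) - 12) = (h*(-2 + F))*F + ((-10*h + F²) - 12) = F*h*(-2 + F) + ((F² - 10*h) - 12) = F*h*(-2 + F) + (-12 + F² - 10*h) = -12 + F² - 10*h + F*h*(-2 + F))
(T(-4*3 + 4, -1) + 57)² = ((-12 + (-1)² - 10*(-4*3 + 4) + (-4*3 + 4)*(-1)² - 2*(-1)*(-4*3 + 4)) + 57)² = ((-12 + 1 - 10*(-12 + 4) + (-12 + 4)*1 - 2*(-1)*(-12 + 4)) + 57)² = ((-12 + 1 - 10*(-8) - 8*1 - 2*(-1)*(-8)) + 57)² = ((-12 + 1 + 80 - 8 - 16) + 57)² = (45 + 57)² = 102² = 10404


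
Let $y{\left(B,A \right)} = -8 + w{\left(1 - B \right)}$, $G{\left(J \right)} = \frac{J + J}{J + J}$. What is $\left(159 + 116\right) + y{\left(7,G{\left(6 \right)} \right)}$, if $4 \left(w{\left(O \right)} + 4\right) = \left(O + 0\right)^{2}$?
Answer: $272$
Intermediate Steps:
$w{\left(O \right)} = -4 + \frac{O^{2}}{4}$ ($w{\left(O \right)} = -4 + \frac{\left(O + 0\right)^{2}}{4} = -4 + \frac{O^{2}}{4}$)
$G{\left(J \right)} = 1$ ($G{\left(J \right)} = \frac{2 J}{2 J} = 2 J \frac{1}{2 J} = 1$)
$y{\left(B,A \right)} = -12 + \frac{\left(1 - B\right)^{2}}{4}$ ($y{\left(B,A \right)} = -8 + \left(-4 + \frac{\left(1 - B\right)^{2}}{4}\right) = -12 + \frac{\left(1 - B\right)^{2}}{4}$)
$\left(159 + 116\right) + y{\left(7,G{\left(6 \right)} \right)} = \left(159 + 116\right) - \left(12 - \frac{\left(-1 + 7\right)^{2}}{4}\right) = 275 - \left(12 - \frac{6^{2}}{4}\right) = 275 + \left(-12 + \frac{1}{4} \cdot 36\right) = 275 + \left(-12 + 9\right) = 275 - 3 = 272$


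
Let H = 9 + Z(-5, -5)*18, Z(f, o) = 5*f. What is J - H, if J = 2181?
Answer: 2622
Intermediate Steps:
H = -441 (H = 9 + (5*(-5))*18 = 9 - 25*18 = 9 - 450 = -441)
J - H = 2181 - 1*(-441) = 2181 + 441 = 2622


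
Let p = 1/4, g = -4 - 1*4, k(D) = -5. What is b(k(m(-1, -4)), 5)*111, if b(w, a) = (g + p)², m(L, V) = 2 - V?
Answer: 106671/16 ≈ 6666.9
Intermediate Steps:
g = -8 (g = -4 - 4 = -8)
p = ¼ (p = 1*(¼) = ¼ ≈ 0.25000)
b(w, a) = 961/16 (b(w, a) = (-8 + ¼)² = (-31/4)² = 961/16)
b(k(m(-1, -4)), 5)*111 = (961/16)*111 = 106671/16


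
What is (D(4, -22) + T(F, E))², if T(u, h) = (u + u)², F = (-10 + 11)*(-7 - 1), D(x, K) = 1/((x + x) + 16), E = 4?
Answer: 37761025/576 ≈ 65557.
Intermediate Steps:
D(x, K) = 1/(16 + 2*x) (D(x, K) = 1/(2*x + 16) = 1/(16 + 2*x))
F = -8 (F = 1*(-8) = -8)
T(u, h) = 4*u² (T(u, h) = (2*u)² = 4*u²)
(D(4, -22) + T(F, E))² = (1/(2*(8 + 4)) + 4*(-8)²)² = ((½)/12 + 4*64)² = ((½)*(1/12) + 256)² = (1/24 + 256)² = (6145/24)² = 37761025/576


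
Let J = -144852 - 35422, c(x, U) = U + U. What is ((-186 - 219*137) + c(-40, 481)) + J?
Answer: -209501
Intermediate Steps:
c(x, U) = 2*U
J = -180274
((-186 - 219*137) + c(-40, 481)) + J = ((-186 - 219*137) + 2*481) - 180274 = ((-186 - 30003) + 962) - 180274 = (-30189 + 962) - 180274 = -29227 - 180274 = -209501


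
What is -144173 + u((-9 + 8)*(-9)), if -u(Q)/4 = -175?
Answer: -143473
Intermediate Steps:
u(Q) = 700 (u(Q) = -4*(-175) = 700)
-144173 + u((-9 + 8)*(-9)) = -144173 + 700 = -143473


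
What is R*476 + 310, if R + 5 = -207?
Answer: -100602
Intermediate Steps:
R = -212 (R = -5 - 207 = -212)
R*476 + 310 = -212*476 + 310 = -100912 + 310 = -100602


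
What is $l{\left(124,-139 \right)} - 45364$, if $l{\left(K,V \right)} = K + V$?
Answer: $-45379$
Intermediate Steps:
$l{\left(124,-139 \right)} - 45364 = \left(124 - 139\right) - 45364 = -15 - 45364 = -45379$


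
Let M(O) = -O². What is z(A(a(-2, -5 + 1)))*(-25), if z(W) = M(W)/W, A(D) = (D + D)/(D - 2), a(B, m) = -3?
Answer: 30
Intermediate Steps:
A(D) = 2*D/(-2 + D) (A(D) = (2*D)/(-2 + D) = 2*D/(-2 + D))
z(W) = -W (z(W) = (-W²)/W = -W)
z(A(a(-2, -5 + 1)))*(-25) = -2*(-3)/(-2 - 3)*(-25) = -2*(-3)/(-5)*(-25) = -2*(-3)*(-1)/5*(-25) = -1*6/5*(-25) = -6/5*(-25) = 30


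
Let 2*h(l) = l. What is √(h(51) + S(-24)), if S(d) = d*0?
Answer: √102/2 ≈ 5.0498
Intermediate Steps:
S(d) = 0
h(l) = l/2
√(h(51) + S(-24)) = √((½)*51 + 0) = √(51/2 + 0) = √(51/2) = √102/2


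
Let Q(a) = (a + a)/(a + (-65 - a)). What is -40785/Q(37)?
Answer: 2651025/74 ≈ 35825.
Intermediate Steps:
Q(a) = -2*a/65 (Q(a) = (2*a)/(-65) = (2*a)*(-1/65) = -2*a/65)
-40785/Q(37) = -40785/((-2/65*37)) = -40785/(-74/65) = -40785*(-65/74) = 2651025/74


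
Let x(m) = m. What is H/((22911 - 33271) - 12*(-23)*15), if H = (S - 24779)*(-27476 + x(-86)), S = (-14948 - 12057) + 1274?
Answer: -69607831/311 ≈ -2.2382e+5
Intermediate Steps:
S = -25731 (S = -27005 + 1274 = -25731)
H = 1392156620 (H = (-25731 - 24779)*(-27476 - 86) = -50510*(-27562) = 1392156620)
H/((22911 - 33271) - 12*(-23)*15) = 1392156620/((22911 - 33271) - 12*(-23)*15) = 1392156620/(-10360 + 276*15) = 1392156620/(-10360 + 4140) = 1392156620/(-6220) = 1392156620*(-1/6220) = -69607831/311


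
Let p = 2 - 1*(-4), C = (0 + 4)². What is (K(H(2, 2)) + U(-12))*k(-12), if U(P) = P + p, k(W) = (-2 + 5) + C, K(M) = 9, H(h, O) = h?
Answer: 57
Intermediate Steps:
C = 16 (C = 4² = 16)
p = 6 (p = 2 + 4 = 6)
k(W) = 19 (k(W) = (-2 + 5) + 16 = 3 + 16 = 19)
U(P) = 6 + P (U(P) = P + 6 = 6 + P)
(K(H(2, 2)) + U(-12))*k(-12) = (9 + (6 - 12))*19 = (9 - 6)*19 = 3*19 = 57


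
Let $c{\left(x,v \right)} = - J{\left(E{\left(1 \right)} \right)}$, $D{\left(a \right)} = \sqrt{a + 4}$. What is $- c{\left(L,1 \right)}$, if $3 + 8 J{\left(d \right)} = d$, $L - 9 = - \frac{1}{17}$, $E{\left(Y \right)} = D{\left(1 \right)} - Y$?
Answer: $- \frac{1}{2} + \frac{\sqrt{5}}{8} \approx -0.22049$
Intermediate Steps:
$D{\left(a \right)} = \sqrt{4 + a}$
$E{\left(Y \right)} = \sqrt{5} - Y$ ($E{\left(Y \right)} = \sqrt{4 + 1} - Y = \sqrt{5} - Y$)
$L = \frac{152}{17}$ ($L = 9 - \frac{1}{17} = \frac{152}{17} \approx 8.9412$)
$J{\left(d \right)} = - \frac{3}{8} + \frac{d}{8}$
$c{\left(x,v \right)} = \frac{1}{2} - \frac{\sqrt{5}}{8}$ ($c{\left(x,v \right)} = - (- \frac{3}{8} + \frac{\sqrt{5} - 1}{8}) = - (- \frac{3}{8} + \frac{-1 + \sqrt{5}}{8}) = - (- \frac{3}{8} - \left(\frac{1}{8} - \frac{\sqrt{5}}{8}\right)) = - (- \frac{1}{2} + \frac{\sqrt{5}}{8}) = \frac{1}{2} - \frac{\sqrt{5}}{8}$)
$- c{\left(L,1 \right)} = - (\frac{1}{2} - \frac{\sqrt{5}}{8}) = - \frac{1}{2} + \frac{\sqrt{5}}{8}$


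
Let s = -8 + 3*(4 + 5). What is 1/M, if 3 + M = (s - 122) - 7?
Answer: -1/113 ≈ -0.0088496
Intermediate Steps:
s = 19 (s = -8 + 3*9 = -8 + 27 = 19)
M = -113 (M = -3 + ((19 - 122) - 7) = -3 + (-103 - 7) = -3 - 110 = -113)
1/M = 1/(-113) = -1/113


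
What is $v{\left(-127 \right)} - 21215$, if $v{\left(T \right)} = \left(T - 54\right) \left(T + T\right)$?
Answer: $24759$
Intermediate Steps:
$v{\left(T \right)} = 2 T \left(-54 + T\right)$ ($v{\left(T \right)} = \left(-54 + T\right) 2 T = 2 T \left(-54 + T\right)$)
$v{\left(-127 \right)} - 21215 = 2 \left(-127\right) \left(-54 - 127\right) - 21215 = 2 \left(-127\right) \left(-181\right) - 21215 = 45974 - 21215 = 24759$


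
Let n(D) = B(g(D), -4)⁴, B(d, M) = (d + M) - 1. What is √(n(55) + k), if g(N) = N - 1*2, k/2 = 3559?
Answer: √5315534 ≈ 2305.5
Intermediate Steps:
k = 7118 (k = 2*3559 = 7118)
g(N) = -2 + N (g(N) = N - 2 = -2 + N)
B(d, M) = -1 + M + d (B(d, M) = (M + d) - 1 = -1 + M + d)
n(D) = (-7 + D)⁴ (n(D) = (-1 - 4 + (-2 + D))⁴ = (-7 + D)⁴)
√(n(55) + k) = √((-7 + 55)⁴ + 7118) = √(48⁴ + 7118) = √(5308416 + 7118) = √5315534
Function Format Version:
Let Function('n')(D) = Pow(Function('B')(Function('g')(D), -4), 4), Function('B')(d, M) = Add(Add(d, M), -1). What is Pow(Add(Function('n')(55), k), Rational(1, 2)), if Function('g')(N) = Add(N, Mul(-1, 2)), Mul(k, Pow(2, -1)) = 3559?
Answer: Pow(5315534, Rational(1, 2)) ≈ 2305.5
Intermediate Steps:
k = 7118 (k = Mul(2, 3559) = 7118)
Function('g')(N) = Add(-2, N) (Function('g')(N) = Add(N, -2) = Add(-2, N))
Function('B')(d, M) = Add(-1, M, d) (Function('B')(d, M) = Add(Add(M, d), -1) = Add(-1, M, d))
Function('n')(D) = Pow(Add(-7, D), 4) (Function('n')(D) = Pow(Add(-1, -4, Add(-2, D)), 4) = Pow(Add(-7, D), 4))
Pow(Add(Function('n')(55), k), Rational(1, 2)) = Pow(Add(Pow(Add(-7, 55), 4), 7118), Rational(1, 2)) = Pow(Add(Pow(48, 4), 7118), Rational(1, 2)) = Pow(Add(5308416, 7118), Rational(1, 2)) = Pow(5315534, Rational(1, 2))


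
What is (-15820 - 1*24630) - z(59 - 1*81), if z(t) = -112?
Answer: -40338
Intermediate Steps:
(-15820 - 1*24630) - z(59 - 1*81) = (-15820 - 1*24630) - 1*(-112) = (-15820 - 24630) + 112 = -40450 + 112 = -40338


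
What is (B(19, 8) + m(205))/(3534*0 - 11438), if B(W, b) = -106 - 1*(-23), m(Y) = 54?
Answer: 29/11438 ≈ 0.0025354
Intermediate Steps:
B(W, b) = -83 (B(W, b) = -106 + 23 = -83)
(B(19, 8) + m(205))/(3534*0 - 11438) = (-83 + 54)/(3534*0 - 11438) = -29/(0 - 11438) = -29/(-11438) = -29*(-1/11438) = 29/11438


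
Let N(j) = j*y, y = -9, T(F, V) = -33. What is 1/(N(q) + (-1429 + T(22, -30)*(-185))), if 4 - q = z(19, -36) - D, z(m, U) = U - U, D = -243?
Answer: 1/6827 ≈ 0.00014648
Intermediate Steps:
z(m, U) = 0
q = -239 (q = 4 - (0 - 1*(-243)) = 4 - (0 + 243) = 4 - 1*243 = 4 - 243 = -239)
N(j) = -9*j (N(j) = j*(-9) = -9*j)
1/(N(q) + (-1429 + T(22, -30)*(-185))) = 1/(-9*(-239) + (-1429 - 33*(-185))) = 1/(2151 + (-1429 + 6105)) = 1/(2151 + 4676) = 1/6827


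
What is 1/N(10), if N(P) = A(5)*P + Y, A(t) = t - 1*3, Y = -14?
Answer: ⅙ ≈ 0.16667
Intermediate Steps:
A(t) = -3 + t (A(t) = t - 3 = -3 + t)
N(P) = -14 + 2*P (N(P) = (-3 + 5)*P - 14 = 2*P - 14 = -14 + 2*P)
1/N(10) = 1/(-14 + 2*10) = 1/(-14 + 20) = 1/6 = ⅙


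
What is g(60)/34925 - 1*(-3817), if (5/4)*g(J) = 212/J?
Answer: 9998154587/2619375 ≈ 3817.0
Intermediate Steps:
g(J) = 848/(5*J) (g(J) = 4*(212/J)/5 = 848/(5*J))
g(60)/34925 - 1*(-3817) = ((848/5)/60)/34925 - 1*(-3817) = ((848/5)*(1/60))*(1/34925) + 3817 = (212/75)*(1/34925) + 3817 = 212/2619375 + 3817 = 9998154587/2619375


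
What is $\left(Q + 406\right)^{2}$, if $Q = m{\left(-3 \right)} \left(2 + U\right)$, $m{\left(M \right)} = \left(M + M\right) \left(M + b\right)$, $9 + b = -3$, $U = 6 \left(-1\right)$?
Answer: $2116$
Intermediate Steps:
$U = -6$
$b = -12$ ($b = -9 - 3 = -12$)
$m{\left(M \right)} = 2 M \left(-12 + M\right)$ ($m{\left(M \right)} = \left(M + M\right) \left(M - 12\right) = 2 M \left(-12 + M\right)$)
$Q = -360$ ($Q = 2 \left(-3\right) \left(-12 - 3\right) \left(2 - 6\right) = 2 \left(-3\right) \left(-15\right) \left(-4\right) = 90 \left(-4\right) = -360$)
$\left(Q + 406\right)^{2} = \left(-360 + 406\right)^{2} = 46^{2} = 2116$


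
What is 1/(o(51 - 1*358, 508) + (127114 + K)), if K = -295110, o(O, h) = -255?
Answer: -1/168251 ≈ -5.9435e-6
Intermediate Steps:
1/(o(51 - 1*358, 508) + (127114 + K)) = 1/(-255 + (127114 - 295110)) = 1/(-255 - 167996) = 1/(-168251) = -1/168251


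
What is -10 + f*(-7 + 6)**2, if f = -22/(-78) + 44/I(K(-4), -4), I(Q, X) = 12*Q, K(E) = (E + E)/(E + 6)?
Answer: -553/52 ≈ -10.635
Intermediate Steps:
K(E) = 2*E/(6 + E) (K(E) = (2*E)/(6 + E) = 2*E/(6 + E))
f = -33/52 (f = -22/(-78) + 44/((12*(2*(-4)/(6 - 4)))) = -22*(-1/78) + 44/((12*(2*(-4)/2))) = 11/39 + 44/((12*(2*(-4)*(1/2)))) = 11/39 + 44/((12*(-4))) = 11/39 + 44/(-48) = 11/39 + 44*(-1/48) = 11/39 - 11/12 = -33/52 ≈ -0.63461)
-10 + f*(-7 + 6)**2 = -10 - 33*(-7 + 6)**2/52 = -10 - 33/52*(-1)**2 = -10 - 33/52*1 = -10 - 33/52 = -553/52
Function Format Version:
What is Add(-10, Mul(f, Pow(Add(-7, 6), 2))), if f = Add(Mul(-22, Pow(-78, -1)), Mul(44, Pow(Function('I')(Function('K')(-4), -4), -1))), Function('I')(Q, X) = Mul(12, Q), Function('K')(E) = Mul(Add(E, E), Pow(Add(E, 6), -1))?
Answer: Rational(-553, 52) ≈ -10.635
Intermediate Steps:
Function('K')(E) = Mul(2, E, Pow(Add(6, E), -1)) (Function('K')(E) = Mul(Mul(2, E), Pow(Add(6, E), -1)) = Mul(2, E, Pow(Add(6, E), -1)))
f = Rational(-33, 52) (f = Add(Mul(-22, Pow(-78, -1)), Mul(44, Pow(Mul(12, Mul(2, -4, Pow(Add(6, -4), -1))), -1))) = Add(Mul(-22, Rational(-1, 78)), Mul(44, Pow(Mul(12, Mul(2, -4, Pow(2, -1))), -1))) = Add(Rational(11, 39), Mul(44, Pow(Mul(12, Mul(2, -4, Rational(1, 2))), -1))) = Add(Rational(11, 39), Mul(44, Pow(Mul(12, -4), -1))) = Add(Rational(11, 39), Mul(44, Pow(-48, -1))) = Add(Rational(11, 39), Mul(44, Rational(-1, 48))) = Add(Rational(11, 39), Rational(-11, 12)) = Rational(-33, 52) ≈ -0.63461)
Add(-10, Mul(f, Pow(Add(-7, 6), 2))) = Add(-10, Mul(Rational(-33, 52), Pow(Add(-7, 6), 2))) = Add(-10, Mul(Rational(-33, 52), Pow(-1, 2))) = Add(-10, Mul(Rational(-33, 52), 1)) = Add(-10, Rational(-33, 52)) = Rational(-553, 52)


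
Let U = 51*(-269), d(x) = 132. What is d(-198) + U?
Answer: -13587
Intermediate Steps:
U = -13719
d(-198) + U = 132 - 13719 = -13587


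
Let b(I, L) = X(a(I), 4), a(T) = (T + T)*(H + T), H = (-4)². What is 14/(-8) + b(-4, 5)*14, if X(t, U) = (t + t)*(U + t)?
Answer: 989177/4 ≈ 2.4729e+5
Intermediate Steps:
H = 16
a(T) = 2*T*(16 + T) (a(T) = (T + T)*(16 + T) = (2*T)*(16 + T) = 2*T*(16 + T))
X(t, U) = 2*t*(U + t) (X(t, U) = (2*t)*(U + t) = 2*t*(U + t))
b(I, L) = 4*I*(4 + 2*I*(16 + I))*(16 + I) (b(I, L) = 2*(2*I*(16 + I))*(4 + 2*I*(16 + I)) = 4*I*(4 + 2*I*(16 + I))*(16 + I))
14/(-8) + b(-4, 5)*14 = 14/(-8) + (8*(-4)*(2 - 4*(16 - 4))*(16 - 4))*14 = 14*(-⅛) + (8*(-4)*(2 - 4*12)*12)*14 = -7/4 + (8*(-4)*(2 - 48)*12)*14 = -7/4 + (8*(-4)*(-46)*12)*14 = -7/4 + 17664*14 = -7/4 + 247296 = 989177/4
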